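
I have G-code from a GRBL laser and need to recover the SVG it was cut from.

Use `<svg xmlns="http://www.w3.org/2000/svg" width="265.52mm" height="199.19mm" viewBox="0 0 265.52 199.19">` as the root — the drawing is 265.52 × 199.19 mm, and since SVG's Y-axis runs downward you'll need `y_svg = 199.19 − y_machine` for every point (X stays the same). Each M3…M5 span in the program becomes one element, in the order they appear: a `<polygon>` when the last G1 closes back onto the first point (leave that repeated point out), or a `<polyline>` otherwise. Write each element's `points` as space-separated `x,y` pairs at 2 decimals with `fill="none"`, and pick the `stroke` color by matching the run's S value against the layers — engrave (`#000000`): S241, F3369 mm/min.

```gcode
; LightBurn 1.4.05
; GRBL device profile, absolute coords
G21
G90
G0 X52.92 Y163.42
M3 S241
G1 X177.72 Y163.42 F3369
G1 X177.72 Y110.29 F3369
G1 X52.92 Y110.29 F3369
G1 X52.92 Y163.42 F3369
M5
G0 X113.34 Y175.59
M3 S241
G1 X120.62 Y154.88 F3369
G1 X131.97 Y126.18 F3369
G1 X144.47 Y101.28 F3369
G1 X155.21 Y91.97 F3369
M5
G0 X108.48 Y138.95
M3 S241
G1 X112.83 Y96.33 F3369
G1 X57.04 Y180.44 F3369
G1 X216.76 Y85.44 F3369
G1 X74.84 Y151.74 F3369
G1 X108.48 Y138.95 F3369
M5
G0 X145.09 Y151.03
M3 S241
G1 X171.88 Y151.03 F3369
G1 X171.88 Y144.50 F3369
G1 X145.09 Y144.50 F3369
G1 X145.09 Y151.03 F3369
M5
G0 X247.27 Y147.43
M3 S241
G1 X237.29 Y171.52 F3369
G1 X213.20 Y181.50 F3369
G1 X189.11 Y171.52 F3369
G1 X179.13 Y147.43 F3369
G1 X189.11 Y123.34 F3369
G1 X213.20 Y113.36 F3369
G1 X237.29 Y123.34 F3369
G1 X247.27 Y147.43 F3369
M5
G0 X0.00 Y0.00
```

<svg xmlns="http://www.w3.org/2000/svg" width="265.52mm" height="199.19mm" viewBox="0 0 265.52 199.19">
  <polygon points="52.92,35.77 177.72,35.77 177.72,88.90 52.92,88.90" fill="none" stroke="#000000"/>
  <polyline points="113.34,23.60 120.62,44.31 131.97,73.01 144.47,97.91 155.21,107.22" fill="none" stroke="#000000"/>
  <polygon points="108.48,60.24 112.83,102.86 57.04,18.75 216.76,113.75 74.84,47.45" fill="none" stroke="#000000"/>
  <polygon points="145.09,48.16 171.88,48.16 171.88,54.69 145.09,54.69" fill="none" stroke="#000000"/>
  <polygon points="247.27,51.76 237.29,27.67 213.20,17.69 189.11,27.67 179.13,51.76 189.11,75.85 213.20,85.83 237.29,75.85" fill="none" stroke="#000000"/>
</svg>

Machine Y-up, SVG Y-down with viewBox height 199.19, so y_svg = 199.19 − y_machine; X carries over. Every run uses S241, so all elements get stroke `#000000` (engrave).

Run 1: The run returns to its start, so emit a `<polygon>` with points (Y-flipped): 52.92,35.77 177.72,35.77 177.72,88.90 52.92,88.90.

Run 2: The run is open, so emit a `<polyline>` with points (Y-flipped): 113.34,23.60 120.62,44.31 131.97,73.01 144.47,97.91 155.21,107.22.

Run 3: The run returns to its start, so emit a `<polygon>` with points (Y-flipped): 108.48,60.24 112.83,102.86 57.04,18.75 216.76,113.75 74.84,47.45.

Run 4: The run returns to its start, so emit a `<polygon>` with points (Y-flipped): 145.09,48.16 171.88,48.16 171.88,54.69 145.09,54.69.

Run 5: The run returns to its start, so emit a `<polygon>` with points (Y-flipped): 247.27,51.76 237.29,27.67 213.20,17.69 189.11,27.67 179.13,51.76 189.11,75.85 213.20,85.83 237.29,75.85.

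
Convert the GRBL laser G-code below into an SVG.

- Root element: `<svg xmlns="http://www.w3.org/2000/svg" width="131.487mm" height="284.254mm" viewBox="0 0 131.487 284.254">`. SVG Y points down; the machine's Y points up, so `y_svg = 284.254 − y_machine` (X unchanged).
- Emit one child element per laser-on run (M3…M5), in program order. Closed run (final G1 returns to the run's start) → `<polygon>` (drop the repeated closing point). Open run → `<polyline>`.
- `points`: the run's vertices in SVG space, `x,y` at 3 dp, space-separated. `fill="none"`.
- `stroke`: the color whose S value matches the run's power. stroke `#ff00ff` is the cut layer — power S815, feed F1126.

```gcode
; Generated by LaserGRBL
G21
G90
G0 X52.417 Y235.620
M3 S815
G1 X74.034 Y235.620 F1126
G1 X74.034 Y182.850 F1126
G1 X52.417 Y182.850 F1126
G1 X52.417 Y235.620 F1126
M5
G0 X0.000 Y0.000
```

Each laser-on run becomes one SVG element. Flip Y back into SVG space with y_svg = 284.254 − y_machine. Every run uses S815, so all elements get stroke `#ff00ff` (cut).

Run 1: The run returns to its start, so emit a `<polygon>` with points (Y-flipped): 52.417,48.634 74.034,48.634 74.034,101.404 52.417,101.404.

<svg xmlns="http://www.w3.org/2000/svg" width="131.487mm" height="284.254mm" viewBox="0 0 131.487 284.254">
  <polygon points="52.417,48.634 74.034,48.634 74.034,101.404 52.417,101.404" fill="none" stroke="#ff00ff"/>
</svg>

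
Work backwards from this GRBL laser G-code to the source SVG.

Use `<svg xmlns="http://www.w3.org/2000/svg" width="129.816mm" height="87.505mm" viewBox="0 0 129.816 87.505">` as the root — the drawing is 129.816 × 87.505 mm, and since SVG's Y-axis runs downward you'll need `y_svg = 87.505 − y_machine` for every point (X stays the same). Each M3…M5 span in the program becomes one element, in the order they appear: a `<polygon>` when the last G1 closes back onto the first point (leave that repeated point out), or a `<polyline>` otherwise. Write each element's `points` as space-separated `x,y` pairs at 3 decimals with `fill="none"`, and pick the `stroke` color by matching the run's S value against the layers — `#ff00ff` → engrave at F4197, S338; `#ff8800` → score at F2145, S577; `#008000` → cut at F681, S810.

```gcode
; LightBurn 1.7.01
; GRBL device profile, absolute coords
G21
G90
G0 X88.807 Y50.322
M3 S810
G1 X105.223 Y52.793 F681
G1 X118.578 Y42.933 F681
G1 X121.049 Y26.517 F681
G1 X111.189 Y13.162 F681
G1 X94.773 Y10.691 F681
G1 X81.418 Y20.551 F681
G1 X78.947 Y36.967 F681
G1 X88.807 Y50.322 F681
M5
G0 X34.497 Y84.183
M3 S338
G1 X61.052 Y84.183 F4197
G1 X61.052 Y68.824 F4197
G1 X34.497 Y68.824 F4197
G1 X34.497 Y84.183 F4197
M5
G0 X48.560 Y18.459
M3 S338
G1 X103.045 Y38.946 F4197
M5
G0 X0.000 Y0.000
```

y_svg = 87.505 − y_m.

[1] S810→`#008000` (cut); closed run; points: 88.807,37.183 105.223,34.712 118.578,44.572 121.049,60.988 111.189,74.343 94.773,76.814 81.418,66.954 78.947,50.538

[2] S338→`#ff00ff` (engrave); closed run; points: 34.497,3.322 61.052,3.322 61.052,18.681 34.497,18.681

[3] S338→`#ff00ff` (engrave); open run; points: 48.560,69.046 103.045,48.559

<svg xmlns="http://www.w3.org/2000/svg" width="129.816mm" height="87.505mm" viewBox="0 0 129.816 87.505">
  <polygon points="88.807,37.183 105.223,34.712 118.578,44.572 121.049,60.988 111.189,74.343 94.773,76.814 81.418,66.954 78.947,50.538" fill="none" stroke="#008000"/>
  <polygon points="34.497,3.322 61.052,3.322 61.052,18.681 34.497,18.681" fill="none" stroke="#ff00ff"/>
  <polyline points="48.560,69.046 103.045,48.559" fill="none" stroke="#ff00ff"/>
</svg>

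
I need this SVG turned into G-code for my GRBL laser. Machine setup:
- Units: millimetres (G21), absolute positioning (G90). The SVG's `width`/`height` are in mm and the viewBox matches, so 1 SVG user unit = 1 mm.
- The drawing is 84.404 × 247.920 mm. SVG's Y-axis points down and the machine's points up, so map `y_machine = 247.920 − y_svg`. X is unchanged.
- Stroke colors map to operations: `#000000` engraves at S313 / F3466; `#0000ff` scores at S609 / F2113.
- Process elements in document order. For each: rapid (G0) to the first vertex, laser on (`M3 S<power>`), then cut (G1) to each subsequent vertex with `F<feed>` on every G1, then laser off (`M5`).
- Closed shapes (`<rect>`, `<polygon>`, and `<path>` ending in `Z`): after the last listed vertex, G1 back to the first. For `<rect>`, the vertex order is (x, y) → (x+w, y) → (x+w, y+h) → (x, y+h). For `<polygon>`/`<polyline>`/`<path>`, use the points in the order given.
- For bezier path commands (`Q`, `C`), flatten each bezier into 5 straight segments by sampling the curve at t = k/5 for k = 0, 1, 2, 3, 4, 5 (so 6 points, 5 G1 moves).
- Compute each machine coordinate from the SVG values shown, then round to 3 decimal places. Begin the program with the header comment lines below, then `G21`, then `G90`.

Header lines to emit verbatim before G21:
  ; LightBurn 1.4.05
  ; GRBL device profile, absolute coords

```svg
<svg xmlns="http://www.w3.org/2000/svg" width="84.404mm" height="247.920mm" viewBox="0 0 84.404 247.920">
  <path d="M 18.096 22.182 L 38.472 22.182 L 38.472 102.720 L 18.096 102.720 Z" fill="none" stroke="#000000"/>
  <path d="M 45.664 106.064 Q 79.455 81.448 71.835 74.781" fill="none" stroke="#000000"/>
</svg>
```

1 u = 1 mm; y_m = 247.920 − y.

[1] `<path>` rectangle, #000000→engrave S313 F3466: (18.096,225.738) → (38.472,225.738) → (38.472,145.200) → (18.096,145.200) → (18.096,225.738) (closed)

[2] `<path>` quadratic bezier, #000000→engrave S313 F3466: (45.664,141.856) → (57.524,150.984) → (66.071,158.677) → (71.305,164.934) → (73.227,169.754) → (71.835,173.139)

; LightBurn 1.4.05
; GRBL device profile, absolute coords
G21
G90
G0 X18.096 Y225.738
M3 S313
G1 X38.472 Y225.738 F3466
G1 X38.472 Y145.200 F3466
G1 X18.096 Y145.200 F3466
G1 X18.096 Y225.738 F3466
M5
G0 X45.664 Y141.856
M3 S313
G1 X57.524 Y150.984 F3466
G1 X66.071 Y158.677 F3466
G1 X71.305 Y164.934 F3466
G1 X73.227 Y169.754 F3466
G1 X71.835 Y173.139 F3466
M5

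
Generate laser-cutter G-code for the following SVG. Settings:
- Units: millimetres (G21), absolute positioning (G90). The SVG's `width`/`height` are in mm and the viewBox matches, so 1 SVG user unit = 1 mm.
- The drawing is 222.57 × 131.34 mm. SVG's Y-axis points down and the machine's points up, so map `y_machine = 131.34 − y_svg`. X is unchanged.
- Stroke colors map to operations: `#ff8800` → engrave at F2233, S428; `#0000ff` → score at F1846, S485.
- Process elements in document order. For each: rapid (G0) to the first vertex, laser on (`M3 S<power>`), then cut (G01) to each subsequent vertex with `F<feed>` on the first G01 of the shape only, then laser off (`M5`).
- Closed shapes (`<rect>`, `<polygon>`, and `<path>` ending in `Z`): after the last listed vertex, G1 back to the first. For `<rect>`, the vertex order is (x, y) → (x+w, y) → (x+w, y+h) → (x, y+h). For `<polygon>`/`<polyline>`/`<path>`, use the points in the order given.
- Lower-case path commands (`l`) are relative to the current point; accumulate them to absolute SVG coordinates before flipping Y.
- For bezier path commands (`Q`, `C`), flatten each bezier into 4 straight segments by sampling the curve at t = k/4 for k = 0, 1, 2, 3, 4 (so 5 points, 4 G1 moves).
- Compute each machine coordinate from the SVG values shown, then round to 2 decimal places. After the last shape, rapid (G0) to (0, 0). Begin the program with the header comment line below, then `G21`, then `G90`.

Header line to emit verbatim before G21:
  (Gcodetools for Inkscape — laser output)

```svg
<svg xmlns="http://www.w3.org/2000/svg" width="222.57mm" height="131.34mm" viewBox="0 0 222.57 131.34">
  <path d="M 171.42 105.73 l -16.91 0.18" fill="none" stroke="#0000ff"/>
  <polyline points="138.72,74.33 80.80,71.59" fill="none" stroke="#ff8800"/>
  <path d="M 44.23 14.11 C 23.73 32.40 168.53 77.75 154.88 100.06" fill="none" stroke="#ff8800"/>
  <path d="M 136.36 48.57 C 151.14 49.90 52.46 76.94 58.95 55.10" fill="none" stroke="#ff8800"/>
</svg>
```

Since the viewBox matches the mm dimensions, user units are millimetres directly. The only transform is the Y-flip y_m = 131.34 − y_svg.

Shape 1 is a line segment drawn with `<path>`. Its stroke #0000ff means score at S485, F1846. After flipping Y the toolpath is (171.42,25.61) → (154.51,25.43).

Shape 2 is a line segment drawn with `<polyline>`. Its stroke #ff8800 means engrave at S428, F2233. After flipping Y the toolpath is (138.72,57.01) → (80.80,59.75).

Shape 3 is a cubic bezier drawn with `<path>`. Its stroke #ff8800 means engrave at S428, F2233. After flipping Y the toolpath is (44.23,117.23) → (54.79,99.22) → (96.99,75.76) → (140.47,51.55) → (154.88,31.28).

Shape 4 is a cubic bezier drawn with `<path>`. Its stroke #ff8800 means engrave at S428, F2233. After flipping Y the toolpath is (136.36,82.77) → (129.59,78.12) → (100.76,70.82) → (70.39,67.86) → (58.95,76.24).

(Gcodetools for Inkscape — laser output)
G21
G90
G0 X171.42 Y25.61
M3 S485
G01 X154.51 Y25.43 F1846
M5
G0 X138.72 Y57.01
M3 S428
G01 X80.80 Y59.75 F2233
M5
G0 X44.23 Y117.23
M3 S428
G01 X54.79 Y99.22 F2233
G01 X96.99 Y75.76
G01 X140.47 Y51.55
G01 X154.88 Y31.28
M5
G0 X136.36 Y82.77
M3 S428
G01 X129.59 Y78.12 F2233
G01 X100.76 Y70.82
G01 X70.39 Y67.86
G01 X58.95 Y76.24
M5
G0 X0.00 Y0.00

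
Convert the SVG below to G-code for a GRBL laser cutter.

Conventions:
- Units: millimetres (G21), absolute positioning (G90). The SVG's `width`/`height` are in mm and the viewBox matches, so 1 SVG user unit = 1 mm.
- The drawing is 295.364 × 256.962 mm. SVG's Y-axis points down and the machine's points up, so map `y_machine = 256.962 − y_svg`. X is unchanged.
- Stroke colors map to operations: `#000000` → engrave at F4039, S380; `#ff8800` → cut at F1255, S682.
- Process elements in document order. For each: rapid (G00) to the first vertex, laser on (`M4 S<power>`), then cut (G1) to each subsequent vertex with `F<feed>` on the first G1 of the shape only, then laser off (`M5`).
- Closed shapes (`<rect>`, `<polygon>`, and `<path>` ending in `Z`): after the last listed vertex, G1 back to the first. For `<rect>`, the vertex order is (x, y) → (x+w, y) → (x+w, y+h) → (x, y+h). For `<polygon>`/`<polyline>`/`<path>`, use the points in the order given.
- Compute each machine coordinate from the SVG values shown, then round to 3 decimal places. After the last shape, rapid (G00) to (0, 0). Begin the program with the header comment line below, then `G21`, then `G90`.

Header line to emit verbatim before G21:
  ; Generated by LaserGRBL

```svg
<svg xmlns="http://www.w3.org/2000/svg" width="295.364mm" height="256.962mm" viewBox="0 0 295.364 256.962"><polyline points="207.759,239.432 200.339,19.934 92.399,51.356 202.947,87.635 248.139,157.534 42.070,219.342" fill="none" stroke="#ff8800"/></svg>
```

; Generated by LaserGRBL
G21
G90
G00 X207.759 Y17.530
M4 S682
G1 X200.339 Y237.028 F1255
G1 X92.399 Y205.606
G1 X202.947 Y169.327
G1 X248.139 Y99.428
G1 X42.070 Y37.620
M5
G00 X0.000 Y0.000

viewBox `0 0 295.364 256.962` with mm width/height → 1 unit = 1 mm. Flip: y_m = 256.962 − y_svg.

**Shape 1** — `<polyline>` open polyline, stroke `#ff8800` → cut (S682, F1255). Machine vertices: (207.759,17.530) → (200.339,237.028) → (92.399,205.606) → (202.947,169.327) → (248.139,99.428) → (42.070,37.620). Open path.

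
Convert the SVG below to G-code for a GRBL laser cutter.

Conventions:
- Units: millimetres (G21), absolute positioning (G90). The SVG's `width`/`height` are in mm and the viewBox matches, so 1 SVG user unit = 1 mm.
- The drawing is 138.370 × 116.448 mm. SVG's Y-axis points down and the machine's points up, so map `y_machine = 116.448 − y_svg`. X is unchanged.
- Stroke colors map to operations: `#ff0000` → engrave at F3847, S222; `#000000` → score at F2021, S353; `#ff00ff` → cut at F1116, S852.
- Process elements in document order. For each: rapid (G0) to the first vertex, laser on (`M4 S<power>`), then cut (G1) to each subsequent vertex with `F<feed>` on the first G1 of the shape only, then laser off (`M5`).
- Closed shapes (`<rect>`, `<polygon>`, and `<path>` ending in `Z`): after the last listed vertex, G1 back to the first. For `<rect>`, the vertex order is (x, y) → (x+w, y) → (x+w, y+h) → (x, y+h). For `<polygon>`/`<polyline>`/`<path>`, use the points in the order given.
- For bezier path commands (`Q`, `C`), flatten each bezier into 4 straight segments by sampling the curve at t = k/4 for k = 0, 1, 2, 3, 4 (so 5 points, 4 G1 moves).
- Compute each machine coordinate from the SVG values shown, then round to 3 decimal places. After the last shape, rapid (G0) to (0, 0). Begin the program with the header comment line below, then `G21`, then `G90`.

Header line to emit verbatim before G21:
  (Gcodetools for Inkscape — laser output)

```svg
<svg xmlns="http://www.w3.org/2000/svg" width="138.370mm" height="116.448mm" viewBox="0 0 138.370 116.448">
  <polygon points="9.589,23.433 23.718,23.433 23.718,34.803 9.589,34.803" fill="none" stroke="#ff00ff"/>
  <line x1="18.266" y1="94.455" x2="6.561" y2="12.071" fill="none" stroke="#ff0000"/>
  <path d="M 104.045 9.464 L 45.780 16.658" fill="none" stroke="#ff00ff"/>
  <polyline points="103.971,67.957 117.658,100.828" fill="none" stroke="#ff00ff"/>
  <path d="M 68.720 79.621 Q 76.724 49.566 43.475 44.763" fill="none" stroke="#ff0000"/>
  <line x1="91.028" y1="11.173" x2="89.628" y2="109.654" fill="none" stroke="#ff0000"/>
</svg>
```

(Gcodetools for Inkscape — laser output)
G21
G90
G0 X9.589 Y93.015
M4 S852
G1 X23.718 Y93.015 F1116
G1 X23.718 Y81.645
G1 X9.589 Y81.645
G1 X9.589 Y93.015
M5
G0 X18.266 Y21.993
M4 S222
G1 X6.561 Y104.377 F3847
M5
G0 X104.045 Y106.984
M4 S852
G1 X45.780 Y99.790 F1116
M5
G0 X103.971 Y48.491
M4 S852
G1 X117.658 Y15.620 F1116
M5
G0 X68.720 Y36.827
M4 S222
G1 X70.144 Y50.276 F3847
G1 X66.411 Y60.569
G1 X57.521 Y67.705
G1 X43.475 Y71.685
M5
G0 X91.028 Y105.275
M4 S222
G1 X89.628 Y6.794 F3847
M5
G0 X0.000 Y0.000

Since the viewBox matches the mm dimensions, user units are millimetres directly. The only transform is the Y-flip y_m = 116.448 − y_svg.

Shape 1 is a rectangle drawn with `<polygon>`. Its stroke #ff00ff means cut at S852, F1116. After flipping Y the toolpath is (9.589,93.015) → (23.718,93.015) → (23.718,81.645) → (9.589,81.645) → (9.589,93.015), returning to the start.

Shape 2 is a line segment drawn with `<line>`. Its stroke #ff0000 means engrave at S222, F3847. After flipping Y the toolpath is (18.266,21.993) → (6.561,104.377).

Shape 3 is a line segment drawn with `<path>`. Its stroke #ff00ff means cut at S852, F1116. After flipping Y the toolpath is (104.045,106.984) → (45.780,99.790).

Shape 4 is a line segment drawn with `<polyline>`. Its stroke #ff00ff means cut at S852, F1116. After flipping Y the toolpath is (103.971,48.491) → (117.658,15.620).

Shape 5 is a quadratic bezier drawn with `<path>`. Its stroke #ff0000 means engrave at S222, F3847. After flipping Y the toolpath is (68.720,36.827) → (70.144,50.276) → (66.411,60.569) → (57.521,67.705) → (43.475,71.685).

Shape 6 is a line segment drawn with `<line>`. Its stroke #ff0000 means engrave at S222, F3847. After flipping Y the toolpath is (91.028,105.275) → (89.628,6.794).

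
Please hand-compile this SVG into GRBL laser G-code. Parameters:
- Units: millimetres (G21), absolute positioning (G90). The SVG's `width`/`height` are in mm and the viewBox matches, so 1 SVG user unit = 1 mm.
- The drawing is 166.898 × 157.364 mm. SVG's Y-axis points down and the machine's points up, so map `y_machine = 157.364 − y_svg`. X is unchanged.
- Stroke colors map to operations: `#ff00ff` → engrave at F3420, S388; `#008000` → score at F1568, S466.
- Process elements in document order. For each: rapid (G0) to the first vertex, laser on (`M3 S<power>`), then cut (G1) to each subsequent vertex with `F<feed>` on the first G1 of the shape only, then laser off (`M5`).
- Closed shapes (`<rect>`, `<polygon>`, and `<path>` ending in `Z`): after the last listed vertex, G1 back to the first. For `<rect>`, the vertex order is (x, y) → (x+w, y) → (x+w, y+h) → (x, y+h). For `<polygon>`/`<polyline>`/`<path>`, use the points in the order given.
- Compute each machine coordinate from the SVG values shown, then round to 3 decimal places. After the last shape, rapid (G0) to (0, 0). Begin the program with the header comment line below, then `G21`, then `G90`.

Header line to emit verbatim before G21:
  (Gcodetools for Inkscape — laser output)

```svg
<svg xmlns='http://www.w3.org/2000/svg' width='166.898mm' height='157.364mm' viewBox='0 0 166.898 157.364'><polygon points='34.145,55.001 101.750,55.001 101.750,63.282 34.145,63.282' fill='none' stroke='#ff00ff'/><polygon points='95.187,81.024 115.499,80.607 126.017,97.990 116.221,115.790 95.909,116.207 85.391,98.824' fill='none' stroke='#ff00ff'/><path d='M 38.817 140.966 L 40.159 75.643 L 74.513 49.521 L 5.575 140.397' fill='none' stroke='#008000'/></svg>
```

Since the viewBox matches the mm dimensions, user units are millimetres directly. The only transform is the Y-flip y_m = 157.364 − y_svg.

Shape 1 is a rectangle drawn with `<polygon>`. Its stroke #ff00ff means engrave at S388, F3420. After flipping Y the toolpath is (34.145,102.363) → (101.750,102.363) → (101.750,94.082) → (34.145,94.082) → (34.145,102.363), returning to the start.

Shape 2 is a regular polygon drawn with `<polygon>`. Its stroke #ff00ff means engrave at S388, F3420. After flipping Y the toolpath is (95.187,76.340) → (115.499,76.757) → (126.017,59.374) → (116.221,41.574) → (95.909,41.157) → (85.391,58.540) → (95.187,76.340), returning to the start.

Shape 3 is a open polyline drawn with `<path>`. Its stroke #008000 means score at S466, F1568. After flipping Y the toolpath is (38.817,16.398) → (40.159,81.721) → (74.513,107.843) → (5.575,16.967).

(Gcodetools for Inkscape — laser output)
G21
G90
G0 X34.145 Y102.363
M3 S388
G1 X101.750 Y102.363 F3420
G1 X101.750 Y94.082
G1 X34.145 Y94.082
G1 X34.145 Y102.363
M5
G0 X95.187 Y76.340
M3 S388
G1 X115.499 Y76.757 F3420
G1 X126.017 Y59.374
G1 X116.221 Y41.574
G1 X95.909 Y41.157
G1 X85.391 Y58.540
G1 X95.187 Y76.340
M5
G0 X38.817 Y16.398
M3 S466
G1 X40.159 Y81.721 F1568
G1 X74.513 Y107.843
G1 X5.575 Y16.967
M5
G0 X0.000 Y0.000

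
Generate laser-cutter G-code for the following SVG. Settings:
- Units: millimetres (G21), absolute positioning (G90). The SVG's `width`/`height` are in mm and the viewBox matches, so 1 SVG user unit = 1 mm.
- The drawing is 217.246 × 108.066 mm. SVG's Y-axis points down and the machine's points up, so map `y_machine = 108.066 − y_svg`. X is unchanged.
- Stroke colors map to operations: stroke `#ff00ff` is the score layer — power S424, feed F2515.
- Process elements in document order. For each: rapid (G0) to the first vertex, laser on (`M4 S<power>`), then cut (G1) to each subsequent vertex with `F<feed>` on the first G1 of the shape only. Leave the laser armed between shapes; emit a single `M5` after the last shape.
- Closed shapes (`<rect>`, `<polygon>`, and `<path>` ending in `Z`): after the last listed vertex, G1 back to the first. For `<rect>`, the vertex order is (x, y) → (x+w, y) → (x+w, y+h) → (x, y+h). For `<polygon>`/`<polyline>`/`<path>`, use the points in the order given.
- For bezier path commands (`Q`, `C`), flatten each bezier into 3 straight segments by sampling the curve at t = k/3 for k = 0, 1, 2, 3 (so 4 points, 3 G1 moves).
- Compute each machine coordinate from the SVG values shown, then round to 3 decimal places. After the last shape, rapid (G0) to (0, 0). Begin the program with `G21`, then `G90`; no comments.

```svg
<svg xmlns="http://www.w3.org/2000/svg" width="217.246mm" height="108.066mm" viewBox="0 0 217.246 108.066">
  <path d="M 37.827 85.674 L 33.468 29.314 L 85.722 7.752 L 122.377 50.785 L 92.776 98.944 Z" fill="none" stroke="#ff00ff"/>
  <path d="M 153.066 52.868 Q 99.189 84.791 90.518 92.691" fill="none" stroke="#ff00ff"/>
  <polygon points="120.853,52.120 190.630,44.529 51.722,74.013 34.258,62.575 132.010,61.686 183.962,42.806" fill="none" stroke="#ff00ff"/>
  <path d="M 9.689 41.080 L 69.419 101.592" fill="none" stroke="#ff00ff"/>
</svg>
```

G21
G90
G0 X37.827 Y22.392
M4 S424
G1 X33.468 Y78.752 F2515
G1 X85.722 Y100.314
G1 X122.377 Y57.281
G1 X92.776 Y9.122
G1 X37.827 Y22.392
G0 X153.066 Y55.198
M4 S424
G1 X122.171 Y36.585 F2515
G1 X101.322 Y23.311
G1 X90.518 Y15.375
G0 X120.853 Y55.946
M4 S424
G1 X190.630 Y63.537 F2515
G1 X51.722 Y34.053
G1 X34.258 Y45.491
G1 X132.010 Y46.380
G1 X183.962 Y65.260
G1 X120.853 Y55.946
G0 X9.689 Y66.986
M4 S424
G1 X69.419 Y6.474 F2515
M5
G0 X0.000 Y0.000

Since the viewBox matches the mm dimensions, user units are millimetres directly. The only transform is the Y-flip y_m = 108.066 − y_svg.

Shape 1 is a regular polygon drawn with `<path>`. Its stroke #ff00ff means score at S424, F2515. After flipping Y the toolpath is (37.827,22.392) → (33.468,78.752) → (85.722,100.314) → (122.377,57.281) → (92.776,9.122) → (37.827,22.392), returning to the start.

Shape 2 is a quadratic bezier drawn with `<path>`. Its stroke #ff00ff means score at S424, F2515. After flipping Y the toolpath is (153.066,55.198) → (122.171,36.585) → (101.322,23.311) → (90.518,15.375).

Shape 3 is a closed polygon drawn with `<polygon>`. Its stroke #ff00ff means score at S424, F2515. After flipping Y the toolpath is (120.853,55.946) → (190.630,63.537) → (51.722,34.053) → (34.258,45.491) → (132.010,46.380) → (183.962,65.260) → (120.853,55.946), returning to the start.

Shape 4 is a line segment drawn with `<path>`. Its stroke #ff00ff means score at S424, F2515. After flipping Y the toolpath is (9.689,66.986) → (69.419,6.474).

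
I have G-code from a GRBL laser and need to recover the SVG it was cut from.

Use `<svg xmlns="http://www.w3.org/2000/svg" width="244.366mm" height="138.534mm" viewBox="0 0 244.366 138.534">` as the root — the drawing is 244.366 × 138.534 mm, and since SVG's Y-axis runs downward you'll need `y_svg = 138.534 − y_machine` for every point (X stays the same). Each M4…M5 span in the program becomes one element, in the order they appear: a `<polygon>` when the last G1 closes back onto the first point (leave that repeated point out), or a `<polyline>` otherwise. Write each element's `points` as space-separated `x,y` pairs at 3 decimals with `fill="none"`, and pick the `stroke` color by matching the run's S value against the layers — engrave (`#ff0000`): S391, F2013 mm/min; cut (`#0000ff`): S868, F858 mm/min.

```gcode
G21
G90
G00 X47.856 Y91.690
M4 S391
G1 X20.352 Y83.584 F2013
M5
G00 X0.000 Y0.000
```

Each laser-on run becomes one SVG element. Flip Y back into SVG space with y_svg = 138.534 − y_machine. Every run uses S391, so all elements get stroke `#ff0000` (engrave).

Run 1: The run is open, so emit a `<polyline>` with points (Y-flipped): 47.856,46.844 20.352,54.950.

<svg xmlns="http://www.w3.org/2000/svg" width="244.366mm" height="138.534mm" viewBox="0 0 244.366 138.534">
  <polyline points="47.856,46.844 20.352,54.950" fill="none" stroke="#ff0000"/>
</svg>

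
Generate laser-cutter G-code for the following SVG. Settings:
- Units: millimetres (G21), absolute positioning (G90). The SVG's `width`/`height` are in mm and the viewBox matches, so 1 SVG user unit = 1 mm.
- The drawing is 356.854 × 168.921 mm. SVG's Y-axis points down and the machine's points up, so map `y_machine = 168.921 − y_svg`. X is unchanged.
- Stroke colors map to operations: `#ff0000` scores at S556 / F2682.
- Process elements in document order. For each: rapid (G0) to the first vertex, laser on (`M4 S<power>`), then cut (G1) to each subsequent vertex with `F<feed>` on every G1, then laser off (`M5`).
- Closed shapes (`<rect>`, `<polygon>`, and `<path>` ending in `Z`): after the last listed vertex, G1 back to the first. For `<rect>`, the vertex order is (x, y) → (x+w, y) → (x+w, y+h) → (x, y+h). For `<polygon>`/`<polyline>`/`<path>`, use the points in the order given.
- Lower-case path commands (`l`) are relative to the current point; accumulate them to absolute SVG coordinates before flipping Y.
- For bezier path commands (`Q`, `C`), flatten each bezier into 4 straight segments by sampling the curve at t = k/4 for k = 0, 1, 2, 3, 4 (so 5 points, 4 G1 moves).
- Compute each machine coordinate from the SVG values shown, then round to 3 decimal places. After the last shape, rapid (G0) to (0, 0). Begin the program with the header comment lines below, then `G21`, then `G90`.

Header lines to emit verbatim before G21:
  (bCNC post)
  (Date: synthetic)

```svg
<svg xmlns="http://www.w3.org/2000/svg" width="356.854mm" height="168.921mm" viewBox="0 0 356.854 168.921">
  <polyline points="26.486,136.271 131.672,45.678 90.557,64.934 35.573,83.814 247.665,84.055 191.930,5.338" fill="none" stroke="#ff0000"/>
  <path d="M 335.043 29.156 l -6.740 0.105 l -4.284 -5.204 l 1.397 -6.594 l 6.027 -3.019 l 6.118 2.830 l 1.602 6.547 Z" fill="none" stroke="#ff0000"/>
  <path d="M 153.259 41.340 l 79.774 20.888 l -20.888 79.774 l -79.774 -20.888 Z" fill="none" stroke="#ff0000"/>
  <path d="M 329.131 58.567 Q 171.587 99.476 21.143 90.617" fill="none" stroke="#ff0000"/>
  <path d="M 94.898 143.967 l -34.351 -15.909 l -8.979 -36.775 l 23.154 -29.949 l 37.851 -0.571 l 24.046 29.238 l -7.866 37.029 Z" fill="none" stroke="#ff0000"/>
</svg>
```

(bCNC post)
(Date: synthetic)
G21
G90
G0 X26.486 Y32.650
M4 S556
G1 X131.672 Y123.243 F2682
G1 X90.557 Y103.987 F2682
G1 X35.573 Y85.107 F2682
G1 X247.665 Y84.866 F2682
G1 X191.930 Y163.583 F2682
M5
G0 X335.043 Y139.765
M4 S556
G1 X328.303 Y139.660 F2682
G1 X324.019 Y144.864 F2682
G1 X325.416 Y151.458 F2682
G1 X331.443 Y154.477 F2682
G1 X337.561 Y151.647 F2682
G1 X339.163 Y145.100 F2682
G1 X335.043 Y139.765 F2682
M5
G0 X153.259 Y127.581
M4 S556
G1 X233.033 Y106.693 F2682
G1 X212.145 Y26.919 F2682
G1 X132.371 Y47.807 F2682
G1 X153.259 Y127.581 F2682
M5
G0 X329.131 Y110.354
M4 S556
G1 X250.803 Y93.010 F2682
G1 X173.362 Y81.887 F2682
G1 X96.809 Y76.985 F2682
G1 X21.143 Y78.304 F2682
M5
G0 X94.898 Y24.954
M4 S556
G1 X60.547 Y40.863 F2682
G1 X51.568 Y77.638 F2682
G1 X74.722 Y107.587 F2682
G1 X112.573 Y108.158 F2682
G1 X136.619 Y78.920 F2682
G1 X128.753 Y41.891 F2682
G1 X94.898 Y24.954 F2682
M5
G0 X0.000 Y0.000

viewBox `0 0 356.854 168.921` with mm width/height → 1 unit = 1 mm. Flip: y_m = 168.921 − y_svg.

**Shape 1** — `<polyline>` open polyline, stroke `#ff0000` → score (S556, F2682). Machine vertices: (26.486,32.650) → (131.672,123.243) → (90.557,103.987) → (35.573,85.107) → (247.665,84.866) → (191.930,163.583). Open path.

**Shape 2** — `<path>` regular polygon, stroke `#ff0000` → score (S556, F2682). Machine vertices: (335.043,139.765) → (328.303,139.660) → (324.019,144.864) → (325.416,151.458) → (331.443,154.477) → (337.561,151.647) → (339.163,145.100) → (335.043,139.765). Closed: final G1 returns to the first vertex.

**Shape 3** — `<path>` regular polygon, stroke `#ff0000` → score (S556, F2682). Machine vertices: (153.259,127.581) → (233.033,106.693) → (212.145,26.919) → (132.371,47.807) → (153.259,127.581). Closed: final G1 returns to the first vertex.

**Shape 4** — `<path>` quadratic bezier, stroke `#ff0000` → score (S556, F2682). Control points (SVG): P0=(329.131,58.567), P1=(171.587,99.476), P2=(21.143,90.617); sampled at t=k/4. Machine vertices: (329.131,110.354) → (250.803,93.010) → (173.362,81.887) → (96.809,76.985) → (21.143,78.304). Open path.

**Shape 5** — `<path>` regular polygon, stroke `#ff0000` → score (S556, F2682). Machine vertices: (94.898,24.954) → (60.547,40.863) → (51.568,77.638) → (74.722,107.587) → (112.573,108.158) → (136.619,78.920) → (128.753,41.891) → (94.898,24.954). Closed: final G1 returns to the first vertex.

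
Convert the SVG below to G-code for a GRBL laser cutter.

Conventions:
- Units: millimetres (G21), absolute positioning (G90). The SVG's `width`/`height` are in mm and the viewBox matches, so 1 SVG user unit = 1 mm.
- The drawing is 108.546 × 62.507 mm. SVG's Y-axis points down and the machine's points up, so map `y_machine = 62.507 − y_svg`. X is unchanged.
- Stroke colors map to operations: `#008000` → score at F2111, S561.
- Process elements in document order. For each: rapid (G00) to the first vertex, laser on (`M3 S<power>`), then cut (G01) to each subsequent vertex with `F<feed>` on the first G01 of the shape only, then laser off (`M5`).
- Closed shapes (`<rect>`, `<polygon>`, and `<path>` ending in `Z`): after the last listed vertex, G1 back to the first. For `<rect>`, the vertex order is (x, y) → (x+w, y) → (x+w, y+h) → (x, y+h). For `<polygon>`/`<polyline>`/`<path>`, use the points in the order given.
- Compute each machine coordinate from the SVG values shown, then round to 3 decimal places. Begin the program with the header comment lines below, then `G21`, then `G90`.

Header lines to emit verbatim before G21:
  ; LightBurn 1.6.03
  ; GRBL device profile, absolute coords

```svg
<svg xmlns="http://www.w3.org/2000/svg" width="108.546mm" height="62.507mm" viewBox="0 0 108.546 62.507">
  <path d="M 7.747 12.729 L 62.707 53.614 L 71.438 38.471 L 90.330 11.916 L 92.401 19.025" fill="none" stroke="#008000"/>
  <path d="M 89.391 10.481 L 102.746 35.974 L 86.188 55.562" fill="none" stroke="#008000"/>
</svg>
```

; LightBurn 1.6.03
; GRBL device profile, absolute coords
G21
G90
G00 X7.747 Y49.778
M3 S561
G01 X62.707 Y8.893 F2111
G01 X71.438 Y24.036
G01 X90.330 Y50.591
G01 X92.401 Y43.482
M5
G00 X89.391 Y52.026
M3 S561
G01 X102.746 Y26.533 F2111
G01 X86.188 Y6.945
M5

1 u = 1 mm; y_m = 62.507 − y.

[1] `<path>` open polyline, #008000→score S561 F2111: (7.747,49.778) → (62.707,8.893) → (71.438,24.036) → (90.330,50.591) → (92.401,43.482)

[2] `<path>` open polyline, #008000→score S561 F2111: (89.391,52.026) → (102.746,26.533) → (86.188,6.945)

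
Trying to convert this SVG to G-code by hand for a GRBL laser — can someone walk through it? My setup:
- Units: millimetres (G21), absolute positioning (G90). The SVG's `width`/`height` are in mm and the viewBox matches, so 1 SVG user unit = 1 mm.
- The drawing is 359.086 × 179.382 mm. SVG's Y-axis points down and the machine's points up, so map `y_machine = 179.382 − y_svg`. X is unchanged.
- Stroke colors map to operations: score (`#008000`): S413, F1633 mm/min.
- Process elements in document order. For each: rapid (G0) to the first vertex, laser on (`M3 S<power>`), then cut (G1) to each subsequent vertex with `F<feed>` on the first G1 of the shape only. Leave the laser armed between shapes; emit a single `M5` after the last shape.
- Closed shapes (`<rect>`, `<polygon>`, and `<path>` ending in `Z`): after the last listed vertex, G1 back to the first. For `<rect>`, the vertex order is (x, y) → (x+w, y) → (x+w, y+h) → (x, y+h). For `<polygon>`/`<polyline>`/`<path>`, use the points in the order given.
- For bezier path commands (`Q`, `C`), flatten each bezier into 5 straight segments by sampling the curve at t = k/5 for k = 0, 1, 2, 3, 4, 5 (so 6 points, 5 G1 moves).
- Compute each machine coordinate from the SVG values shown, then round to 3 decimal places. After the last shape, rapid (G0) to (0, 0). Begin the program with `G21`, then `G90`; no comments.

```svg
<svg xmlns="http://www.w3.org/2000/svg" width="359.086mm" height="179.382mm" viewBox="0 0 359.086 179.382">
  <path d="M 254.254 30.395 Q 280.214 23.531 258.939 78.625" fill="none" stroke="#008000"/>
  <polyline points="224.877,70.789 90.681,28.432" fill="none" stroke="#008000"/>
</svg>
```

Since the viewBox matches the mm dimensions, user units are millimetres directly. The only transform is the Y-flip y_m = 179.382 − y_svg.

Shape 1 is a quadratic bezier drawn with `<path>`. Its stroke #008000 means score at S413, F1633. After flipping Y the toolpath is (254.254,148.987) → (262.749,149.254) → (267.464,144.565) → (268.401,134.919) → (265.560,120.316) → (258.939,100.757).

Shape 2 is a line segment drawn with `<polyline>`. Its stroke #008000 means score at S413, F1633. After flipping Y the toolpath is (224.877,108.593) → (90.681,150.950).

G21
G90
G0 X254.254 Y148.987
M3 S413
G1 X262.749 Y149.254 F1633
G1 X267.464 Y144.565
G1 X268.401 Y134.919
G1 X265.560 Y120.316
G1 X258.939 Y100.757
G0 X224.877 Y108.593
M3 S413
G1 X90.681 Y150.950 F1633
M5
G0 X0.000 Y0.000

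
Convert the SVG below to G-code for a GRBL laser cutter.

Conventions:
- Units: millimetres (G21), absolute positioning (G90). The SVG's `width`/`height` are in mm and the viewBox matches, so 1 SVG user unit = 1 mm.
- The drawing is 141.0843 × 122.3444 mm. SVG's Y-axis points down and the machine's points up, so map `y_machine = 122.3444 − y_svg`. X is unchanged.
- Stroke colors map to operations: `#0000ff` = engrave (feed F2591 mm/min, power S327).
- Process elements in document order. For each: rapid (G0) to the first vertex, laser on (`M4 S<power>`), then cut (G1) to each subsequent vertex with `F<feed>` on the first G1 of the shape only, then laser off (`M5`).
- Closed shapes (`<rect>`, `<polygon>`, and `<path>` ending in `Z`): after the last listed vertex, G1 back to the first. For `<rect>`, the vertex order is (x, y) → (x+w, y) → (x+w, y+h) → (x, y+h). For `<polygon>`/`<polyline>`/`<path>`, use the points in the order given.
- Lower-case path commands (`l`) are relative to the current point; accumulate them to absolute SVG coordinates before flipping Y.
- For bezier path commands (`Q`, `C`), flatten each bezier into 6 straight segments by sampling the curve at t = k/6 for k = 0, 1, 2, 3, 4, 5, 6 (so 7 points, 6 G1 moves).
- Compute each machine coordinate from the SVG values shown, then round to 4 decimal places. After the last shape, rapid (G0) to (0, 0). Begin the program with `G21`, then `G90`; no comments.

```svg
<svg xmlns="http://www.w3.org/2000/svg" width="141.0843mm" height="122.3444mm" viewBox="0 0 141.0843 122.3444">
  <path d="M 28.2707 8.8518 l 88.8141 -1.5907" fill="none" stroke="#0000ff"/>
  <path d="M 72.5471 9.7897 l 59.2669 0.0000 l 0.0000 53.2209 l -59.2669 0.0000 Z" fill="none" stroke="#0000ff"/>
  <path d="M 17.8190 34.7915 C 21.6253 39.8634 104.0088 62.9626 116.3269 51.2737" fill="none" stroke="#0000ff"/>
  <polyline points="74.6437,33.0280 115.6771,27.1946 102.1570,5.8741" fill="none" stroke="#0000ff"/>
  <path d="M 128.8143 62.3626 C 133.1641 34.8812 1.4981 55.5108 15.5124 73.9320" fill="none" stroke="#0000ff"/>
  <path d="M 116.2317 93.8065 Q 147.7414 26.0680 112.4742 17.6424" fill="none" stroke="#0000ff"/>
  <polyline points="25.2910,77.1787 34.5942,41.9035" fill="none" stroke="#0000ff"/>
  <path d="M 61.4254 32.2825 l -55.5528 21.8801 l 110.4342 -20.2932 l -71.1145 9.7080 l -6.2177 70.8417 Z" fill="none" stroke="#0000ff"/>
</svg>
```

G21
G90
G0 X28.2707 Y113.4926
M4 S327
G1 X117.0848 Y115.0833 F2591
M5
G0 X72.5471 Y112.5547
M4 S327
G1 X131.8140 Y112.5547 F2591
G1 X131.8140 Y59.3338
G1 X72.5471 Y59.3338
G1 X72.5471 Y112.5547
M5
G0 X17.8190 Y87.5529
M4 S327
G1 X25.5821 Y83.7592 F2591
G1 X42.3124 Y78.4280
G1 X63.8810 Y73.0265
G1 X86.1589 Y69.0217
G1 X105.0172 Y67.8807
G1 X116.3269 Y71.0707
M5
G0 X74.6437 Y89.3164
M4 S327
G1 X115.6771 Y95.1498 F2591
G1 X102.1570 Y116.4703
M5
G0 X128.8143 Y59.9818
M4 S327
G1 X120.9587 Y69.9462 F2591
G1 X98.2587 Y73.2899
G1 X68.5392 Y71.4106
G1 X39.6250 Y65.7061
G1 X19.3411 Y57.5741
G1 X15.5124 Y48.4124
M5
G0 X116.2317 Y28.5379
M4 S327
G1 X124.8800 Y49.4698 F2591
G1 X129.8185 Y67.1066
G1 X131.0472 Y81.4482
G1 X128.5660 Y92.4946
G1 X122.3750 Y100.2459
G1 X112.4742 Y104.7020
M5
G0 X25.2910 Y45.1657
M4 S327
G1 X34.5942 Y80.4409 F2591
M5
G0 X61.4254 Y90.0619
M4 S327
G1 X5.8726 Y68.1818 F2591
G1 X116.3068 Y88.4750
G1 X45.1923 Y78.7670
G1 X38.9746 Y7.9253
G1 X61.4254 Y90.0619
M5
G0 X0.0000 Y0.0000

viewBox `0 0 141.0843 122.3444` with mm width/height → 1 unit = 1 mm. Flip: y_m = 122.3444 − y_svg.

**Shape 1** — `<path>` line segment, stroke `#0000ff` → engrave (S327, F2591). Machine vertices: (28.2707,113.4926) → (117.0848,115.0833). Open path.

**Shape 2** — `<path>` rectangle, stroke `#0000ff` → engrave (S327, F2591). Machine vertices: (72.5471,112.5547) → (131.8140,112.5547) → (131.8140,59.3338) → (72.5471,59.3338) → (72.5471,112.5547). Closed: final G1 returns to the first vertex.

**Shape 3** — `<path>` cubic bezier, stroke `#0000ff` → engrave (S327, F2591). Control points (SVG): P0=(17.8190,34.7915), P1=(21.6253,39.8634), P2=(104.0088,62.9626), P3=(116.3269,51.2737); sampled at t=k/6. Machine vertices: (17.8190,87.5529) → (25.5821,83.7592) → (42.3124,78.4280) → (63.8810,73.0265) → (86.1589,69.0217) → (105.0172,67.8807) → (116.3269,71.0707). Open path.

**Shape 4** — `<polyline>` open polyline, stroke `#0000ff` → engrave (S327, F2591). Machine vertices: (74.6437,89.3164) → (115.6771,95.1498) → (102.1570,116.4703). Open path.

**Shape 5** — `<path>` cubic bezier, stroke `#0000ff` → engrave (S327, F2591). Control points (SVG): P0=(128.8143,62.3626), P1=(133.1641,34.8812), P2=(1.4981,55.5108), P3=(15.5124,73.9320); sampled at t=k/6. Machine vertices: (128.8143,59.9818) → (120.9587,69.9462) → (98.2587,73.2899) → (68.5392,71.4106) → (39.6250,65.7061) → (19.3411,57.5741) → (15.5124,48.4124). Open path.

**Shape 6** — `<path>` quadratic bezier, stroke `#0000ff` → engrave (S327, F2591). Control points (SVG): P0=(116.2317,93.8065), P1=(147.7414,26.0680), P2=(112.4742,17.6424); sampled at t=k/6. Machine vertices: (116.2317,28.5379) → (124.8800,49.4698) → (129.8185,67.1066) → (131.0472,81.4482) → (128.5660,92.4946) → (122.3750,100.2459) → (112.4742,104.7020). Open path.

**Shape 7** — `<polyline>` line segment, stroke `#0000ff` → engrave (S327, F2591). Machine vertices: (25.2910,45.1657) → (34.5942,80.4409). Open path.

**Shape 8** — `<path>` closed polygon, stroke `#0000ff` → engrave (S327, F2591). Machine vertices: (61.4254,90.0619) → (5.8726,68.1818) → (116.3068,88.4750) → (45.1923,78.7670) → (38.9746,7.9253) → (61.4254,90.0619). Closed: final G1 returns to the first vertex.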